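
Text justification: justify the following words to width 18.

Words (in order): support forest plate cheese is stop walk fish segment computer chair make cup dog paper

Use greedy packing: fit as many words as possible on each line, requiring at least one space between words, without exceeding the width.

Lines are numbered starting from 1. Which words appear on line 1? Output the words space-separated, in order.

Answer: support forest

Derivation:
Line 1: ['support', 'forest'] (min_width=14, slack=4)
Line 2: ['plate', 'cheese', 'is'] (min_width=15, slack=3)
Line 3: ['stop', 'walk', 'fish'] (min_width=14, slack=4)
Line 4: ['segment', 'computer'] (min_width=16, slack=2)
Line 5: ['chair', 'make', 'cup', 'dog'] (min_width=18, slack=0)
Line 6: ['paper'] (min_width=5, slack=13)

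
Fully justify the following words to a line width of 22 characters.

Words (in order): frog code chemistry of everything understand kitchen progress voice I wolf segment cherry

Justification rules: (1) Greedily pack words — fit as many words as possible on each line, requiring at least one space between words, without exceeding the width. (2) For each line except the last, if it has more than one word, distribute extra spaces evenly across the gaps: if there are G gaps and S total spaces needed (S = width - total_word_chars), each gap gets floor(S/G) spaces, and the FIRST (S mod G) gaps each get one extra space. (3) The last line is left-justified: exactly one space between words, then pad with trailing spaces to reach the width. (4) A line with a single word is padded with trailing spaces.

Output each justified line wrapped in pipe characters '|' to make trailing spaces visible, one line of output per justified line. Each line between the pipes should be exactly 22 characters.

Answer: |frog code chemistry of|
|everything  understand|
|kitchen progress voice|
|I wolf segment cherry |

Derivation:
Line 1: ['frog', 'code', 'chemistry', 'of'] (min_width=22, slack=0)
Line 2: ['everything', 'understand'] (min_width=21, slack=1)
Line 3: ['kitchen', 'progress', 'voice'] (min_width=22, slack=0)
Line 4: ['I', 'wolf', 'segment', 'cherry'] (min_width=21, slack=1)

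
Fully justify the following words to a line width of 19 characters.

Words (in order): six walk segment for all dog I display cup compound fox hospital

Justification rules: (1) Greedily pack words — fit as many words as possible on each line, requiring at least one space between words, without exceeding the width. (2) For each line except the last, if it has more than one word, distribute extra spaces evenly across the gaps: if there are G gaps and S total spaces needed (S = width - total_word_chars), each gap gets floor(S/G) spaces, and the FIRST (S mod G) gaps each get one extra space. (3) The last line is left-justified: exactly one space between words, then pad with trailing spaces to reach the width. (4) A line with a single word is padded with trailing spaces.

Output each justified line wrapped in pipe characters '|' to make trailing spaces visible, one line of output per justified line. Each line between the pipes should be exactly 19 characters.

Line 1: ['six', 'walk', 'segment'] (min_width=16, slack=3)
Line 2: ['for', 'all', 'dog', 'I'] (min_width=13, slack=6)
Line 3: ['display', 'cup'] (min_width=11, slack=8)
Line 4: ['compound', 'fox'] (min_width=12, slack=7)
Line 5: ['hospital'] (min_width=8, slack=11)

Answer: |six   walk  segment|
|for   all   dog   I|
|display         cup|
|compound        fox|
|hospital           |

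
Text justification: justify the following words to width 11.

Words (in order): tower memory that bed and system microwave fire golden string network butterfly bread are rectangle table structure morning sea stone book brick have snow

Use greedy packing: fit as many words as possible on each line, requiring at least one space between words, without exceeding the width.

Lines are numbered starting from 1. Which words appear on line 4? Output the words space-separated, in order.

Line 1: ['tower'] (min_width=5, slack=6)
Line 2: ['memory', 'that'] (min_width=11, slack=0)
Line 3: ['bed', 'and'] (min_width=7, slack=4)
Line 4: ['system'] (min_width=6, slack=5)
Line 5: ['microwave'] (min_width=9, slack=2)
Line 6: ['fire', 'golden'] (min_width=11, slack=0)
Line 7: ['string'] (min_width=6, slack=5)
Line 8: ['network'] (min_width=7, slack=4)
Line 9: ['butterfly'] (min_width=9, slack=2)
Line 10: ['bread', 'are'] (min_width=9, slack=2)
Line 11: ['rectangle'] (min_width=9, slack=2)
Line 12: ['table'] (min_width=5, slack=6)
Line 13: ['structure'] (min_width=9, slack=2)
Line 14: ['morning', 'sea'] (min_width=11, slack=0)
Line 15: ['stone', 'book'] (min_width=10, slack=1)
Line 16: ['brick', 'have'] (min_width=10, slack=1)
Line 17: ['snow'] (min_width=4, slack=7)

Answer: system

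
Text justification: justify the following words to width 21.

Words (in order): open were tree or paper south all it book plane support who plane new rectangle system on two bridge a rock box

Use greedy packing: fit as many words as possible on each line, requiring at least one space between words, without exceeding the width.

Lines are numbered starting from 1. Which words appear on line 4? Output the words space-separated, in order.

Answer: who plane new

Derivation:
Line 1: ['open', 'were', 'tree', 'or'] (min_width=17, slack=4)
Line 2: ['paper', 'south', 'all', 'it'] (min_width=18, slack=3)
Line 3: ['book', 'plane', 'support'] (min_width=18, slack=3)
Line 4: ['who', 'plane', 'new'] (min_width=13, slack=8)
Line 5: ['rectangle', 'system', 'on'] (min_width=19, slack=2)
Line 6: ['two', 'bridge', 'a', 'rock', 'box'] (min_width=21, slack=0)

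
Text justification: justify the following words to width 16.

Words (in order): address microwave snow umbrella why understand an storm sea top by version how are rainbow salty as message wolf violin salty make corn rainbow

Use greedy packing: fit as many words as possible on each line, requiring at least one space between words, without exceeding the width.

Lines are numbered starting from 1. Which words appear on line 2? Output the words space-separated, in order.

Line 1: ['address'] (min_width=7, slack=9)
Line 2: ['microwave', 'snow'] (min_width=14, slack=2)
Line 3: ['umbrella', 'why'] (min_width=12, slack=4)
Line 4: ['understand', 'an'] (min_width=13, slack=3)
Line 5: ['storm', 'sea', 'top', 'by'] (min_width=16, slack=0)
Line 6: ['version', 'how', 'are'] (min_width=15, slack=1)
Line 7: ['rainbow', 'salty', 'as'] (min_width=16, slack=0)
Line 8: ['message', 'wolf'] (min_width=12, slack=4)
Line 9: ['violin', 'salty'] (min_width=12, slack=4)
Line 10: ['make', 'corn'] (min_width=9, slack=7)
Line 11: ['rainbow'] (min_width=7, slack=9)

Answer: microwave snow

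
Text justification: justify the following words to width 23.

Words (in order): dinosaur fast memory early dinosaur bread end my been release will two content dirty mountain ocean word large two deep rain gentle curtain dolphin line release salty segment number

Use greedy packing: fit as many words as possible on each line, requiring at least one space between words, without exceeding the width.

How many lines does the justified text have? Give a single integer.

Line 1: ['dinosaur', 'fast', 'memory'] (min_width=20, slack=3)
Line 2: ['early', 'dinosaur', 'bread'] (min_width=20, slack=3)
Line 3: ['end', 'my', 'been', 'release'] (min_width=19, slack=4)
Line 4: ['will', 'two', 'content', 'dirty'] (min_width=22, slack=1)
Line 5: ['mountain', 'ocean', 'word'] (min_width=19, slack=4)
Line 6: ['large', 'two', 'deep', 'rain'] (min_width=19, slack=4)
Line 7: ['gentle', 'curtain', 'dolphin'] (min_width=22, slack=1)
Line 8: ['line', 'release', 'salty'] (min_width=18, slack=5)
Line 9: ['segment', 'number'] (min_width=14, slack=9)
Total lines: 9

Answer: 9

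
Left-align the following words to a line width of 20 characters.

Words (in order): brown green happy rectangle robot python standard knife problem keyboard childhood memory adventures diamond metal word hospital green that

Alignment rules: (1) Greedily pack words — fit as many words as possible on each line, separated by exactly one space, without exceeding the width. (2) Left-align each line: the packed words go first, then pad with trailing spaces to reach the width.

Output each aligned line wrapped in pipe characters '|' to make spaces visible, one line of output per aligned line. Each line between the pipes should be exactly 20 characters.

Answer: |brown green happy   |
|rectangle robot     |
|python standard     |
|knife problem       |
|keyboard childhood  |
|memory adventures   |
|diamond metal word  |
|hospital green that |

Derivation:
Line 1: ['brown', 'green', 'happy'] (min_width=17, slack=3)
Line 2: ['rectangle', 'robot'] (min_width=15, slack=5)
Line 3: ['python', 'standard'] (min_width=15, slack=5)
Line 4: ['knife', 'problem'] (min_width=13, slack=7)
Line 5: ['keyboard', 'childhood'] (min_width=18, slack=2)
Line 6: ['memory', 'adventures'] (min_width=17, slack=3)
Line 7: ['diamond', 'metal', 'word'] (min_width=18, slack=2)
Line 8: ['hospital', 'green', 'that'] (min_width=19, slack=1)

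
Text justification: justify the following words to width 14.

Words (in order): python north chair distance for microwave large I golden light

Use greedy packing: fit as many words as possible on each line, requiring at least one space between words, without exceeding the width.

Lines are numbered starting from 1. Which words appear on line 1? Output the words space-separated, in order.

Line 1: ['python', 'north'] (min_width=12, slack=2)
Line 2: ['chair', 'distance'] (min_width=14, slack=0)
Line 3: ['for', 'microwave'] (min_width=13, slack=1)
Line 4: ['large', 'I', 'golden'] (min_width=14, slack=0)
Line 5: ['light'] (min_width=5, slack=9)

Answer: python north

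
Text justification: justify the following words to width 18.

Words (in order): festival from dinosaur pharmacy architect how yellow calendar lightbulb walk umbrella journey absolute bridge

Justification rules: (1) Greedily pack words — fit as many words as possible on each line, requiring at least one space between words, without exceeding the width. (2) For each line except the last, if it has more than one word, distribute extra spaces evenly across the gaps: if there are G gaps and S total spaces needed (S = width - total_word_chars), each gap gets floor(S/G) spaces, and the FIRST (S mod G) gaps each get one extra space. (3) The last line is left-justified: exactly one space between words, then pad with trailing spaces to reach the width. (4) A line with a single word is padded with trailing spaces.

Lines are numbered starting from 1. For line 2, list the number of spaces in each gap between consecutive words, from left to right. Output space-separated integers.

Line 1: ['festival', 'from'] (min_width=13, slack=5)
Line 2: ['dinosaur', 'pharmacy'] (min_width=17, slack=1)
Line 3: ['architect', 'how'] (min_width=13, slack=5)
Line 4: ['yellow', 'calendar'] (min_width=15, slack=3)
Line 5: ['lightbulb', 'walk'] (min_width=14, slack=4)
Line 6: ['umbrella', 'journey'] (min_width=16, slack=2)
Line 7: ['absolute', 'bridge'] (min_width=15, slack=3)

Answer: 2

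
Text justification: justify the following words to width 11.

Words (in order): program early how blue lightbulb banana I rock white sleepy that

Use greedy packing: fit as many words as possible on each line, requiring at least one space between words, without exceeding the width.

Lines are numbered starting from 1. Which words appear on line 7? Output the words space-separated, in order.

Line 1: ['program'] (min_width=7, slack=4)
Line 2: ['early', 'how'] (min_width=9, slack=2)
Line 3: ['blue'] (min_width=4, slack=7)
Line 4: ['lightbulb'] (min_width=9, slack=2)
Line 5: ['banana', 'I'] (min_width=8, slack=3)
Line 6: ['rock', 'white'] (min_width=10, slack=1)
Line 7: ['sleepy', 'that'] (min_width=11, slack=0)

Answer: sleepy that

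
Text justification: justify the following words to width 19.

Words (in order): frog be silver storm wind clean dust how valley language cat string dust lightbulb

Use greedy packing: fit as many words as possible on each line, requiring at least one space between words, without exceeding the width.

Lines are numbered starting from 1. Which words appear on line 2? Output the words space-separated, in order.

Answer: storm wind clean

Derivation:
Line 1: ['frog', 'be', 'silver'] (min_width=14, slack=5)
Line 2: ['storm', 'wind', 'clean'] (min_width=16, slack=3)
Line 3: ['dust', 'how', 'valley'] (min_width=15, slack=4)
Line 4: ['language', 'cat', 'string'] (min_width=19, slack=0)
Line 5: ['dust', 'lightbulb'] (min_width=14, slack=5)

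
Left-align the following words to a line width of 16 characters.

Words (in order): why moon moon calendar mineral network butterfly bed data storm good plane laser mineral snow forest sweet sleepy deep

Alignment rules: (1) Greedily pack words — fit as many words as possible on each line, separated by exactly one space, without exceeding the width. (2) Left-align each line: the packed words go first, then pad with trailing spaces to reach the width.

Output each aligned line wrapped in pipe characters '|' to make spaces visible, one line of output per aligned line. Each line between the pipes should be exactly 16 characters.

Answer: |why moon moon   |
|calendar mineral|
|network         |
|butterfly bed   |
|data storm good |
|plane laser     |
|mineral snow    |
|forest sweet    |
|sleepy deep     |

Derivation:
Line 1: ['why', 'moon', 'moon'] (min_width=13, slack=3)
Line 2: ['calendar', 'mineral'] (min_width=16, slack=0)
Line 3: ['network'] (min_width=7, slack=9)
Line 4: ['butterfly', 'bed'] (min_width=13, slack=3)
Line 5: ['data', 'storm', 'good'] (min_width=15, slack=1)
Line 6: ['plane', 'laser'] (min_width=11, slack=5)
Line 7: ['mineral', 'snow'] (min_width=12, slack=4)
Line 8: ['forest', 'sweet'] (min_width=12, slack=4)
Line 9: ['sleepy', 'deep'] (min_width=11, slack=5)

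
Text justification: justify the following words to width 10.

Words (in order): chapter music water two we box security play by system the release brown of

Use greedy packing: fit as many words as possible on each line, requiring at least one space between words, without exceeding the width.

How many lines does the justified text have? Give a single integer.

Answer: 9

Derivation:
Line 1: ['chapter'] (min_width=7, slack=3)
Line 2: ['music'] (min_width=5, slack=5)
Line 3: ['water', 'two'] (min_width=9, slack=1)
Line 4: ['we', 'box'] (min_width=6, slack=4)
Line 5: ['security'] (min_width=8, slack=2)
Line 6: ['play', 'by'] (min_width=7, slack=3)
Line 7: ['system', 'the'] (min_width=10, slack=0)
Line 8: ['release'] (min_width=7, slack=3)
Line 9: ['brown', 'of'] (min_width=8, slack=2)
Total lines: 9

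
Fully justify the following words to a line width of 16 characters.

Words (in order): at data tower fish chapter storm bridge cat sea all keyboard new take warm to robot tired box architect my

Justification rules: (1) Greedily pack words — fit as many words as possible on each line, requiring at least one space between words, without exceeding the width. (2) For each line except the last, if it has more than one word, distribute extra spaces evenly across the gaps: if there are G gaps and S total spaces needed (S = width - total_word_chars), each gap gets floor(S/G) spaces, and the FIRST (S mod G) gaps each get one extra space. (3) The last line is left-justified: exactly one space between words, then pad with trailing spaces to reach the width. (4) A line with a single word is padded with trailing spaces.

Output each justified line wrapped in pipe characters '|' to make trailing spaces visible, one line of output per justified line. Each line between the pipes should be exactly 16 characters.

Line 1: ['at', 'data', 'tower'] (min_width=13, slack=3)
Line 2: ['fish', 'chapter'] (min_width=12, slack=4)
Line 3: ['storm', 'bridge', 'cat'] (min_width=16, slack=0)
Line 4: ['sea', 'all', 'keyboard'] (min_width=16, slack=0)
Line 5: ['new', 'take', 'warm', 'to'] (min_width=16, slack=0)
Line 6: ['robot', 'tired', 'box'] (min_width=15, slack=1)
Line 7: ['architect', 'my'] (min_width=12, slack=4)

Answer: |at   data  tower|
|fish     chapter|
|storm bridge cat|
|sea all keyboard|
|new take warm to|
|robot  tired box|
|architect my    |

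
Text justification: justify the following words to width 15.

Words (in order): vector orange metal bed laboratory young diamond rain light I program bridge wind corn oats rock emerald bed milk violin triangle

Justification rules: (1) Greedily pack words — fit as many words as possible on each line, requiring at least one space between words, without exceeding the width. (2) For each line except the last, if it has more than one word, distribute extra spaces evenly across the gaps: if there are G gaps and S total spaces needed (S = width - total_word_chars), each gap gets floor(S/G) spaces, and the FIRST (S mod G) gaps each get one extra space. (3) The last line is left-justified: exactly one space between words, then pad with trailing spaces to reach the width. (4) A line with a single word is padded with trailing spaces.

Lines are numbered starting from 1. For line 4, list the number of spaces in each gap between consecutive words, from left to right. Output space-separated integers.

Line 1: ['vector', 'orange'] (min_width=13, slack=2)
Line 2: ['metal', 'bed'] (min_width=9, slack=6)
Line 3: ['laboratory'] (min_width=10, slack=5)
Line 4: ['young', 'diamond'] (min_width=13, slack=2)
Line 5: ['rain', 'light', 'I'] (min_width=12, slack=3)
Line 6: ['program', 'bridge'] (min_width=14, slack=1)
Line 7: ['wind', 'corn', 'oats'] (min_width=14, slack=1)
Line 8: ['rock', 'emerald'] (min_width=12, slack=3)
Line 9: ['bed', 'milk', 'violin'] (min_width=15, slack=0)
Line 10: ['triangle'] (min_width=8, slack=7)

Answer: 3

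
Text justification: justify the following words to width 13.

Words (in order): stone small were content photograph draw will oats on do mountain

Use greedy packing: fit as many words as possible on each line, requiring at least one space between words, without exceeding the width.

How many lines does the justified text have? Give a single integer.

Line 1: ['stone', 'small'] (min_width=11, slack=2)
Line 2: ['were', 'content'] (min_width=12, slack=1)
Line 3: ['photograph'] (min_width=10, slack=3)
Line 4: ['draw', 'will'] (min_width=9, slack=4)
Line 5: ['oats', 'on', 'do'] (min_width=10, slack=3)
Line 6: ['mountain'] (min_width=8, slack=5)
Total lines: 6

Answer: 6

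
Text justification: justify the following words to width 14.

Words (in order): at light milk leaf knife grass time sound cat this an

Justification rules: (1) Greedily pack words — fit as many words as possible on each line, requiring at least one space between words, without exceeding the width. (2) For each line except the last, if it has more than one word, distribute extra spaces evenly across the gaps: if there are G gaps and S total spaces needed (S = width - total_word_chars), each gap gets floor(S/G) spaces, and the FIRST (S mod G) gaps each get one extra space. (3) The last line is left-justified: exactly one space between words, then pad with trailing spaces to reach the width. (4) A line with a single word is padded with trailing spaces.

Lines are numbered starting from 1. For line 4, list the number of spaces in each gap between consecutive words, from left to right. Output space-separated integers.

Answer: 1 1

Derivation:
Line 1: ['at', 'light', 'milk'] (min_width=13, slack=1)
Line 2: ['leaf', 'knife'] (min_width=10, slack=4)
Line 3: ['grass', 'time'] (min_width=10, slack=4)
Line 4: ['sound', 'cat', 'this'] (min_width=14, slack=0)
Line 5: ['an'] (min_width=2, slack=12)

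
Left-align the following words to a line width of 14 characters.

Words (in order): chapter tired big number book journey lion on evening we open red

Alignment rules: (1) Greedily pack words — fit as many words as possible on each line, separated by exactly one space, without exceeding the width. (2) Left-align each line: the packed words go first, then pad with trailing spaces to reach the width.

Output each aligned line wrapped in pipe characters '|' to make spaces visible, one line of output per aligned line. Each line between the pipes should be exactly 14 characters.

Answer: |chapter tired |
|big number    |
|book journey  |
|lion on       |
|evening we    |
|open red      |

Derivation:
Line 1: ['chapter', 'tired'] (min_width=13, slack=1)
Line 2: ['big', 'number'] (min_width=10, slack=4)
Line 3: ['book', 'journey'] (min_width=12, slack=2)
Line 4: ['lion', 'on'] (min_width=7, slack=7)
Line 5: ['evening', 'we'] (min_width=10, slack=4)
Line 6: ['open', 'red'] (min_width=8, slack=6)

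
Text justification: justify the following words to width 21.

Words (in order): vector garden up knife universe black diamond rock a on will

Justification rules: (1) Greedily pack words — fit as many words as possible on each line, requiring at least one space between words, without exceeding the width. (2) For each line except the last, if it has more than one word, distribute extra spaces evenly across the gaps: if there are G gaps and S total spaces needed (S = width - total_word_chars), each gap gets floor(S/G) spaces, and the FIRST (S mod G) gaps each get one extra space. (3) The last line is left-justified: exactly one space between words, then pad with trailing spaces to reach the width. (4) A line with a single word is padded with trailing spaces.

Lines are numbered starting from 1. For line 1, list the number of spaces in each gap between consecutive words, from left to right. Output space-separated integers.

Answer: 4 3

Derivation:
Line 1: ['vector', 'garden', 'up'] (min_width=16, slack=5)
Line 2: ['knife', 'universe', 'black'] (min_width=20, slack=1)
Line 3: ['diamond', 'rock', 'a', 'on'] (min_width=17, slack=4)
Line 4: ['will'] (min_width=4, slack=17)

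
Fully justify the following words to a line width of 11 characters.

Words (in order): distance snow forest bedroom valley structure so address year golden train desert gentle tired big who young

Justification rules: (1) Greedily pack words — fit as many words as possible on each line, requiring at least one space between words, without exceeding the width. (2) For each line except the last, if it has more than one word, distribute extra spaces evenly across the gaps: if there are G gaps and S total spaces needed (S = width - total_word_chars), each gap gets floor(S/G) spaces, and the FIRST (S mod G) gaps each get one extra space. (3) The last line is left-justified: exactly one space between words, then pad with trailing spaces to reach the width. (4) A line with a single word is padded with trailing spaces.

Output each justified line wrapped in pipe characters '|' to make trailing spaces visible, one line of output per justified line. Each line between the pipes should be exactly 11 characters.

Answer: |distance   |
|snow forest|
|bedroom    |
|valley     |
|structure  |
|so  address|
|year golden|
|train      |
|desert     |
|gentle     |
|tired   big|
|who young  |

Derivation:
Line 1: ['distance'] (min_width=8, slack=3)
Line 2: ['snow', 'forest'] (min_width=11, slack=0)
Line 3: ['bedroom'] (min_width=7, slack=4)
Line 4: ['valley'] (min_width=6, slack=5)
Line 5: ['structure'] (min_width=9, slack=2)
Line 6: ['so', 'address'] (min_width=10, slack=1)
Line 7: ['year', 'golden'] (min_width=11, slack=0)
Line 8: ['train'] (min_width=5, slack=6)
Line 9: ['desert'] (min_width=6, slack=5)
Line 10: ['gentle'] (min_width=6, slack=5)
Line 11: ['tired', 'big'] (min_width=9, slack=2)
Line 12: ['who', 'young'] (min_width=9, slack=2)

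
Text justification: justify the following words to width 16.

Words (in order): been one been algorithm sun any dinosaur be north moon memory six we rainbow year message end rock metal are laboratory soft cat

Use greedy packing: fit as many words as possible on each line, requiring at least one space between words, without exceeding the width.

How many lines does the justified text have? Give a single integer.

Answer: 10

Derivation:
Line 1: ['been', 'one', 'been'] (min_width=13, slack=3)
Line 2: ['algorithm', 'sun'] (min_width=13, slack=3)
Line 3: ['any', 'dinosaur', 'be'] (min_width=15, slack=1)
Line 4: ['north', 'moon'] (min_width=10, slack=6)
Line 5: ['memory', 'six', 'we'] (min_width=13, slack=3)
Line 6: ['rainbow', 'year'] (min_width=12, slack=4)
Line 7: ['message', 'end', 'rock'] (min_width=16, slack=0)
Line 8: ['metal', 'are'] (min_width=9, slack=7)
Line 9: ['laboratory', 'soft'] (min_width=15, slack=1)
Line 10: ['cat'] (min_width=3, slack=13)
Total lines: 10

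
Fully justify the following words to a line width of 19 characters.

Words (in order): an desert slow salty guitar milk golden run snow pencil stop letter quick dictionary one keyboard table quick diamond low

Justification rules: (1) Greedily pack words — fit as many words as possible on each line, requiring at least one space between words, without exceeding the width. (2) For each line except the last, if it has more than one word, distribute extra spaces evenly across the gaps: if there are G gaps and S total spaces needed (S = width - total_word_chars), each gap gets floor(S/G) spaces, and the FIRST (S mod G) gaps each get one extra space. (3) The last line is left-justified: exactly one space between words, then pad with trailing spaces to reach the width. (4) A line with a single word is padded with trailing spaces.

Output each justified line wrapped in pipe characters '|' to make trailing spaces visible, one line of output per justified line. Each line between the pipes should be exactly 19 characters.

Line 1: ['an', 'desert', 'slow'] (min_width=14, slack=5)
Line 2: ['salty', 'guitar', 'milk'] (min_width=17, slack=2)
Line 3: ['golden', 'run', 'snow'] (min_width=15, slack=4)
Line 4: ['pencil', 'stop', 'letter'] (min_width=18, slack=1)
Line 5: ['quick', 'dictionary'] (min_width=16, slack=3)
Line 6: ['one', 'keyboard', 'table'] (min_width=18, slack=1)
Line 7: ['quick', 'diamond', 'low'] (min_width=17, slack=2)

Answer: |an    desert   slow|
|salty  guitar  milk|
|golden   run   snow|
|pencil  stop letter|
|quick    dictionary|
|one  keyboard table|
|quick diamond low  |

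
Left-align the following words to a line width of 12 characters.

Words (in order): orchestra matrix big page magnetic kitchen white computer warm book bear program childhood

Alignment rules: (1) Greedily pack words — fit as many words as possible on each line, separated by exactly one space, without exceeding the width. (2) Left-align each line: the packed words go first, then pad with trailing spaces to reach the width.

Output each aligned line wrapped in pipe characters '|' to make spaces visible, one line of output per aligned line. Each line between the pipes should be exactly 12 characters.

Answer: |orchestra   |
|matrix big  |
|page        |
|magnetic    |
|kitchen     |
|white       |
|computer    |
|warm book   |
|bear program|
|childhood   |

Derivation:
Line 1: ['orchestra'] (min_width=9, slack=3)
Line 2: ['matrix', 'big'] (min_width=10, slack=2)
Line 3: ['page'] (min_width=4, slack=8)
Line 4: ['magnetic'] (min_width=8, slack=4)
Line 5: ['kitchen'] (min_width=7, slack=5)
Line 6: ['white'] (min_width=5, slack=7)
Line 7: ['computer'] (min_width=8, slack=4)
Line 8: ['warm', 'book'] (min_width=9, slack=3)
Line 9: ['bear', 'program'] (min_width=12, slack=0)
Line 10: ['childhood'] (min_width=9, slack=3)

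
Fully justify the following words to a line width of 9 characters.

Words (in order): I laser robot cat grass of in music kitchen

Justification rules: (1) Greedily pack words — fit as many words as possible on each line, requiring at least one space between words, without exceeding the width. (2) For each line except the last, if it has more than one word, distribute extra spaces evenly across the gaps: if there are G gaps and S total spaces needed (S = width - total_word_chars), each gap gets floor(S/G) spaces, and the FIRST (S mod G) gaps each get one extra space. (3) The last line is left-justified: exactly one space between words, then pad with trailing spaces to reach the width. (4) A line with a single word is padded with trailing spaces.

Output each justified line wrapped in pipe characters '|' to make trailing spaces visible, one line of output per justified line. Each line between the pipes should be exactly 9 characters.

Answer: |I   laser|
|robot cat|
|grass  of|
|in  music|
|kitchen  |

Derivation:
Line 1: ['I', 'laser'] (min_width=7, slack=2)
Line 2: ['robot', 'cat'] (min_width=9, slack=0)
Line 3: ['grass', 'of'] (min_width=8, slack=1)
Line 4: ['in', 'music'] (min_width=8, slack=1)
Line 5: ['kitchen'] (min_width=7, slack=2)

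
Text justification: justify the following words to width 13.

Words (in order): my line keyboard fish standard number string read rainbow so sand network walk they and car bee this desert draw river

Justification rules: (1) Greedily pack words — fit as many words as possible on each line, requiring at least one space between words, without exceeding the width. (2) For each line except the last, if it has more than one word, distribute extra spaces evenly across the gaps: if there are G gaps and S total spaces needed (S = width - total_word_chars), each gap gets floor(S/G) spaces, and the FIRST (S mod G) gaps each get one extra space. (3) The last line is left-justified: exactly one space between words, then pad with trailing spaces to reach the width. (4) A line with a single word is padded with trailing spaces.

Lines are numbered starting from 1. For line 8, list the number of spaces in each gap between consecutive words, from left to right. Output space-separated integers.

Answer: 2 1

Derivation:
Line 1: ['my', 'line'] (min_width=7, slack=6)
Line 2: ['keyboard', 'fish'] (min_width=13, slack=0)
Line 3: ['standard'] (min_width=8, slack=5)
Line 4: ['number', 'string'] (min_width=13, slack=0)
Line 5: ['read', 'rainbow'] (min_width=12, slack=1)
Line 6: ['so', 'sand'] (min_width=7, slack=6)
Line 7: ['network', 'walk'] (min_width=12, slack=1)
Line 8: ['they', 'and', 'car'] (min_width=12, slack=1)
Line 9: ['bee', 'this'] (min_width=8, slack=5)
Line 10: ['desert', 'draw'] (min_width=11, slack=2)
Line 11: ['river'] (min_width=5, slack=8)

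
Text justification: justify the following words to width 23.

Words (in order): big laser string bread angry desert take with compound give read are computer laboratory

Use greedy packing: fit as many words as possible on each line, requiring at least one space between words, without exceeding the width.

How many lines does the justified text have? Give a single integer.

Answer: 4

Derivation:
Line 1: ['big', 'laser', 'string', 'bread'] (min_width=22, slack=1)
Line 2: ['angry', 'desert', 'take', 'with'] (min_width=22, slack=1)
Line 3: ['compound', 'give', 'read', 'are'] (min_width=22, slack=1)
Line 4: ['computer', 'laboratory'] (min_width=19, slack=4)
Total lines: 4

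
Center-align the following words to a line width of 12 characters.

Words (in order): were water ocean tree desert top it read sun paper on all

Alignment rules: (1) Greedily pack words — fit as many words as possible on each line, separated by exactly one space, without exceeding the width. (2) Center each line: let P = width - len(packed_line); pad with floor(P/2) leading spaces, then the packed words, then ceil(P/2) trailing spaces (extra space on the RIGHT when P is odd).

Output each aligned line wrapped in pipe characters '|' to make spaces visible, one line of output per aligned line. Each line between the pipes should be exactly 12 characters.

Answer: | were water |
| ocean tree |
| desert top |
|it read sun |
|paper on all|

Derivation:
Line 1: ['were', 'water'] (min_width=10, slack=2)
Line 2: ['ocean', 'tree'] (min_width=10, slack=2)
Line 3: ['desert', 'top'] (min_width=10, slack=2)
Line 4: ['it', 'read', 'sun'] (min_width=11, slack=1)
Line 5: ['paper', 'on', 'all'] (min_width=12, slack=0)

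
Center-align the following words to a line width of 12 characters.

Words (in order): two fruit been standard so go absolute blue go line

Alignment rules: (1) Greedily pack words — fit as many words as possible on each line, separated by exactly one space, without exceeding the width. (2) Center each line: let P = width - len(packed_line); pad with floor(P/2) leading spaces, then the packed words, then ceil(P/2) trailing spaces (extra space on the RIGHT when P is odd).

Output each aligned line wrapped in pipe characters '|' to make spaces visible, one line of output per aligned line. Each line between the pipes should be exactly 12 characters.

Line 1: ['two', 'fruit'] (min_width=9, slack=3)
Line 2: ['been'] (min_width=4, slack=8)
Line 3: ['standard', 'so'] (min_width=11, slack=1)
Line 4: ['go', 'absolute'] (min_width=11, slack=1)
Line 5: ['blue', 'go', 'line'] (min_width=12, slack=0)

Answer: | two fruit  |
|    been    |
|standard so |
|go absolute |
|blue go line|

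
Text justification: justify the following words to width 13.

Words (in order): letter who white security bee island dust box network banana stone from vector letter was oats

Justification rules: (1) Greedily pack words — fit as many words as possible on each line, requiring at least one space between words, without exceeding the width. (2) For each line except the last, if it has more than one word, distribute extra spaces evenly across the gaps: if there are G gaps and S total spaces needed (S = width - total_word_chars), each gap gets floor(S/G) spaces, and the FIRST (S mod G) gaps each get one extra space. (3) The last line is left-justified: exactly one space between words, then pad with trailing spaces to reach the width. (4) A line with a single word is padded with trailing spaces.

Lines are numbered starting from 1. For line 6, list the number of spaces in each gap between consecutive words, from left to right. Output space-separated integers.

Answer: 2

Derivation:
Line 1: ['letter', 'who'] (min_width=10, slack=3)
Line 2: ['white'] (min_width=5, slack=8)
Line 3: ['security', 'bee'] (min_width=12, slack=1)
Line 4: ['island', 'dust'] (min_width=11, slack=2)
Line 5: ['box', 'network'] (min_width=11, slack=2)
Line 6: ['banana', 'stone'] (min_width=12, slack=1)
Line 7: ['from', 'vector'] (min_width=11, slack=2)
Line 8: ['letter', 'was'] (min_width=10, slack=3)
Line 9: ['oats'] (min_width=4, slack=9)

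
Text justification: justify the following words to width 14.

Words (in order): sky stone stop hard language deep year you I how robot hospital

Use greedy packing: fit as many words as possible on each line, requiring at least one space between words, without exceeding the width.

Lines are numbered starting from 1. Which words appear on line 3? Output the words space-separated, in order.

Answer: deep year you

Derivation:
Line 1: ['sky', 'stone', 'stop'] (min_width=14, slack=0)
Line 2: ['hard', 'language'] (min_width=13, slack=1)
Line 3: ['deep', 'year', 'you'] (min_width=13, slack=1)
Line 4: ['I', 'how', 'robot'] (min_width=11, slack=3)
Line 5: ['hospital'] (min_width=8, slack=6)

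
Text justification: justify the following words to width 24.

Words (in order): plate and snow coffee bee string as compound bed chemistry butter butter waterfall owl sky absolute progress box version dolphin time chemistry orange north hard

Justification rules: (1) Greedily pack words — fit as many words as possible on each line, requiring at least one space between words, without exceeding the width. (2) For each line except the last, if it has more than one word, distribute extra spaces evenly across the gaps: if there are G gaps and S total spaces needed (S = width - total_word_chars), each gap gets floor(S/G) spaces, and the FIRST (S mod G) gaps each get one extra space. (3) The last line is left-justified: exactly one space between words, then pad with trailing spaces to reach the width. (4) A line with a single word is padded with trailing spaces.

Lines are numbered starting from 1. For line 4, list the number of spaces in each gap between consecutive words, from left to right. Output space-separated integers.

Line 1: ['plate', 'and', 'snow', 'coffee'] (min_width=21, slack=3)
Line 2: ['bee', 'string', 'as', 'compound'] (min_width=22, slack=2)
Line 3: ['bed', 'chemistry', 'butter'] (min_width=20, slack=4)
Line 4: ['butter', 'waterfall', 'owl', 'sky'] (min_width=24, slack=0)
Line 5: ['absolute', 'progress', 'box'] (min_width=21, slack=3)
Line 6: ['version', 'dolphin', 'time'] (min_width=20, slack=4)
Line 7: ['chemistry', 'orange', 'north'] (min_width=22, slack=2)
Line 8: ['hard'] (min_width=4, slack=20)

Answer: 1 1 1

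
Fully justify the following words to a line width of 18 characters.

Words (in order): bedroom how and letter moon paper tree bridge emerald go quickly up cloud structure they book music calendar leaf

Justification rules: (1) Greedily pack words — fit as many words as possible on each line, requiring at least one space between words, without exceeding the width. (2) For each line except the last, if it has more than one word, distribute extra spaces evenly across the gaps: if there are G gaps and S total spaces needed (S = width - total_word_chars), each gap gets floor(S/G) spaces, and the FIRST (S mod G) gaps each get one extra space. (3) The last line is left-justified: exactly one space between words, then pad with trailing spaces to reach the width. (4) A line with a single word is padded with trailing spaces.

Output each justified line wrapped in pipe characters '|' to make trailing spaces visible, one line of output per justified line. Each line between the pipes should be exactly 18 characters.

Line 1: ['bedroom', 'how', 'and'] (min_width=15, slack=3)
Line 2: ['letter', 'moon', 'paper'] (min_width=17, slack=1)
Line 3: ['tree', 'bridge'] (min_width=11, slack=7)
Line 4: ['emerald', 'go', 'quickly'] (min_width=18, slack=0)
Line 5: ['up', 'cloud', 'structure'] (min_width=18, slack=0)
Line 6: ['they', 'book', 'music'] (min_width=15, slack=3)
Line 7: ['calendar', 'leaf'] (min_width=13, slack=5)

Answer: |bedroom   how  and|
|letter  moon paper|
|tree        bridge|
|emerald go quickly|
|up cloud structure|
|they   book  music|
|calendar leaf     |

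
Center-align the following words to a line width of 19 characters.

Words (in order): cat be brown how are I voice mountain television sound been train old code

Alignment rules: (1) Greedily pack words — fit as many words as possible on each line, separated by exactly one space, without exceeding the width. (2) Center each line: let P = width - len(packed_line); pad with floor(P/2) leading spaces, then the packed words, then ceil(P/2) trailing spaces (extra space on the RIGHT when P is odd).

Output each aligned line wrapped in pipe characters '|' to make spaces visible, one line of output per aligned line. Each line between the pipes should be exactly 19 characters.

Answer: | cat be brown how  |
|    are I voice    |
|mountain television|
| sound been train  |
|     old code      |

Derivation:
Line 1: ['cat', 'be', 'brown', 'how'] (min_width=16, slack=3)
Line 2: ['are', 'I', 'voice'] (min_width=11, slack=8)
Line 3: ['mountain', 'television'] (min_width=19, slack=0)
Line 4: ['sound', 'been', 'train'] (min_width=16, slack=3)
Line 5: ['old', 'code'] (min_width=8, slack=11)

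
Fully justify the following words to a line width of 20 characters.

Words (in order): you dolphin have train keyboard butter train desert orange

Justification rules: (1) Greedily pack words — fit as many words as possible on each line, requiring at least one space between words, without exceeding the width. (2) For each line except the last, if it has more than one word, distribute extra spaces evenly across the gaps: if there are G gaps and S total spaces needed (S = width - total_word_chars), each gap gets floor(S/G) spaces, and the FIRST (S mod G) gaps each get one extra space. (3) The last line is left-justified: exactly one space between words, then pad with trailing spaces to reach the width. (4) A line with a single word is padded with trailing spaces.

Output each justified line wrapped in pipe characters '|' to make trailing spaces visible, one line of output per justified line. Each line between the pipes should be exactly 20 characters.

Line 1: ['you', 'dolphin', 'have'] (min_width=16, slack=4)
Line 2: ['train', 'keyboard'] (min_width=14, slack=6)
Line 3: ['butter', 'train', 'desert'] (min_width=19, slack=1)
Line 4: ['orange'] (min_width=6, slack=14)

Answer: |you   dolphin   have|
|train       keyboard|
|butter  train desert|
|orange              |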